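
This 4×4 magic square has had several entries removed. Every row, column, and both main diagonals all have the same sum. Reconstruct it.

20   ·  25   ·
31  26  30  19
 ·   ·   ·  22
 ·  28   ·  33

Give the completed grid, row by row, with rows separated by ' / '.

20 29 25 32 / 31 26 30 19 / 34 23 27 22 / 21 28 24 33

Row 2 is already complete: 31 + 26 + 30 + 19 = 106, so that is the magic constant.
From column 4, 106 − (19 + 22 + 33) gives (1,4) = 32.
The remaining cell in main diagonal is (3,3) = 106 − 79 = 27.
From row 1, 106 − (20 + 25 + 32) gives (1,2) = 29.
Column 2: 29 + 26 + 28 + ? = 106, so (3,2) = 23.
Column 3 needs 106; the known cells sum to 82, so (4,3) = 24.
Anti-diagonal must total 106; the given cells sum to 85, so (4,1) = 21.
Using row 3: 23 + 27 + 22 + ? → (3,1) = 106 − 72 = 34.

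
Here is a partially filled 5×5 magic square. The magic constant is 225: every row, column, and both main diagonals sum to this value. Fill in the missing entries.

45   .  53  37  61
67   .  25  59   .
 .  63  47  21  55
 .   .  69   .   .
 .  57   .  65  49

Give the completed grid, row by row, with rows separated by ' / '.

45 29 53 37 61 / 67 41 25 59 33 / 39 63 47 21 55 / 51 35 69 43 27 / 23 57 31 65 49

Row 1 must total 225; the given cells sum to 196, so (1,2) = 29.
Row 3: 63 + 47 + 21 + 55 + ? = 225, so (3,1) = 39.
Column 3: 53 + 25 + 47 + 69 + ? = 225, so (5,3) = 31.
Column 4: 37 + 59 + 21 + 65 + ? = 225, so (4,4) = 43.
Main diagonal needs 225; the known cells sum to 184, so (2,2) = 41.
Using row 2: 67 + 41 + 25 + 59 + ? → (2,5) = 225 − 192 = 33.
Using row 5: 57 + 31 + 65 + 49 + ? → (5,1) = 225 − 202 = 23.
Column 1 must total 225; the given cells sum to 174, so (4,1) = 51.
Using column 2: 29 + 41 + 63 + 57 + ? → (4,2) = 225 − 190 = 35.
The remaining cell in column 5 is (4,5) = 225 − 198 = 27.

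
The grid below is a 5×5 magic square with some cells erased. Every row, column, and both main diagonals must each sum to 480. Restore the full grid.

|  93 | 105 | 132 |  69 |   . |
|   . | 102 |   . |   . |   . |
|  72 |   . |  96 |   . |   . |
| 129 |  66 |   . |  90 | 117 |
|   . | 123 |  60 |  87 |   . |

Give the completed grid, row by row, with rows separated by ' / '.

93 105 132 69 81 / 75 102 114 126 63 / 72 84 96 108 120 / 129 66 78 90 117 / 111 123 60 87 99

Row 1 needs 480; the known cells sum to 399, so (1,5) = 81.
Using row 4: 129 + 66 + 90 + 117 + ? → (4,3) = 480 − 402 = 78.
Column 2 needs 480; the known cells sum to 396, so (3,2) = 84.
Column 3: 132 + 96 + 78 + 60 + ? = 480, so (2,3) = 114.
The remaining cell in main diagonal is (5,5) = 480 − 381 = 99.
Row 5 must total 480; the given cells sum to 369, so (5,1) = 111.
The remaining cell in column 1 is (2,1) = 480 − 405 = 75.
Anti-diagonal must total 480; the given cells sum to 354, so (2,4) = 126.
Row 2 needs 480; the known cells sum to 417, so (2,5) = 63.
Column 4 needs 480; the known cells sum to 372, so (3,4) = 108.
From column 5, 480 − (81 + 63 + 117 + 99) gives (3,5) = 120.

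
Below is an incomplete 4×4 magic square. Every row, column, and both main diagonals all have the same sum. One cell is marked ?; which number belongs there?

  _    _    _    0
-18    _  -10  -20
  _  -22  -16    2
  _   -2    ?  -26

Column 4 is complete and sums to -44; that is the magic constant.
The remaining cell in row 2 is (2,2) = -44 − (-48) = 4.
Row 3: -22 + (-16) + 2 + ? = -44, so (3,1) = -8.
Column 2 must total -44; the given cells sum to -20, so (1,2) = -24.
Using main diagonal: 4 + (-16) + (-26) + ? → (1,1) = -44 − (-38) = -6.
Using anti-diagonal: 0 + (-10) + (-22) + ? → (4,1) = -44 − (-32) = -12.
Row 1: -6 + (-24) + 0 + ? = -44, so (1,3) = -14.
Row 4 needs -44; the known cells sum to -40, so (4,3) = -4.

-4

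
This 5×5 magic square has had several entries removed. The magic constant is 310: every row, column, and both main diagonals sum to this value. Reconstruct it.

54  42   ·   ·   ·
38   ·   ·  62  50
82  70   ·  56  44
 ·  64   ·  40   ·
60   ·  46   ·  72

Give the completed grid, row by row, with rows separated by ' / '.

From row 3, 310 − (82 + 70 + 56 + 44) gives (3,3) = 58.
Column 1 needs 310; the known cells sum to 234, so (4,1) = 76.
The remaining cell in main diagonal is (2,2) = 310 − 224 = 86.
Anti-diagonal: 62 + 58 + 64 + 60 + ? = 310, so (1,5) = 66.
Row 2 needs 310; the known cells sum to 236, so (2,3) = 74.
The remaining cell in column 2 is (5,2) = 310 − 262 = 48.
From column 5, 310 − (66 + 50 + 44 + 72) gives (4,5) = 78.
From row 4, 310 − (76 + 64 + 40 + 78) gives (4,3) = 52.
Row 5: 60 + 48 + 46 + 72 + ? = 310, so (5,4) = 84.
Column 3 needs 310; the known cells sum to 230, so (1,3) = 80.
Column 4 must total 310; the given cells sum to 242, so (1,4) = 68.

54 42 80 68 66 / 38 86 74 62 50 / 82 70 58 56 44 / 76 64 52 40 78 / 60 48 46 84 72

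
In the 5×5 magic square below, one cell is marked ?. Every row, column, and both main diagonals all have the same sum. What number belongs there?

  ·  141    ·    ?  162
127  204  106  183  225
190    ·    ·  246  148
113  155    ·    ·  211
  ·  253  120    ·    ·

85

Row 2 is complete and sums to 845; that is the magic constant.
Column 2 must total 845; the given cells sum to 753, so (3,2) = 92.
Column 5: 162 + 225 + 148 + 211 + ? = 845, so (5,5) = 99.
Using row 3: 190 + 92 + 246 + 148 + ? → (3,3) = 845 − 676 = 169.
Using anti-diagonal: 162 + 183 + 169 + 155 + ? → (5,1) = 845 − 669 = 176.
Row 5 must total 845; the given cells sum to 648, so (5,4) = 197.
Column 1: 127 + 190 + 113 + 176 + ? = 845, so (1,1) = 239.
The remaining cell in main diagonal is (4,4) = 845 − 711 = 134.
Row 4 must total 845; the given cells sum to 613, so (4,3) = 232.
Column 3: 106 + 169 + 232 + 120 + ? = 845, so (1,3) = 218.
The remaining cell in column 4 is (1,4) = 845 − 760 = 85.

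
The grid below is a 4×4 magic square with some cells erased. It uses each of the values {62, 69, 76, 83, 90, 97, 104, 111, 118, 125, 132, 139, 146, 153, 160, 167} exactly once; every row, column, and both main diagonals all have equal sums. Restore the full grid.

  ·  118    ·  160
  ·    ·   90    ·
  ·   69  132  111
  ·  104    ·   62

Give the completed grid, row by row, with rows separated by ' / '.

97 118 83 160 / 76 167 90 125 / 146 69 132 111 / 139 104 153 62

The 16 entries sum to 1832, so each line sums to 1832/4 = 458.
Row 3 must total 458; the given cells sum to 312, so (3,1) = 146.
Column 2 needs 458; the known cells sum to 291, so (2,2) = 167.
Column 4 needs 458; the known cells sum to 333, so (2,4) = 125.
Main diagonal needs 458; the known cells sum to 361, so (1,1) = 97.
Using anti-diagonal: 160 + 90 + 69 + ? → (4,1) = 458 − 319 = 139.
From row 1, 458 − (97 + 118 + 160) gives (1,3) = 83.
Row 2: 167 + 90 + 125 + ? = 458, so (2,1) = 76.
Row 4 must total 458; the given cells sum to 305, so (4,3) = 153.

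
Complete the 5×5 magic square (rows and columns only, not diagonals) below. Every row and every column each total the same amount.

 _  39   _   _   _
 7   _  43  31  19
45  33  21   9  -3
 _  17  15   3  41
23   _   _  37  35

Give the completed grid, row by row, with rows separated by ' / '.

1 39 27 25 13 / 7 5 43 31 19 / 45 33 21 9 -3 / 29 17 15 3 41 / 23 11 -1 37 35

Row 3 is already complete: 45 + 33 + 21 + 9 + -3 = 105, so that is the magic constant.
Row 2 must total 105; the given cells sum to 100, so (2,2) = 5.
From row 4, 105 − (17 + 15 + 3 + 41) gives (4,1) = 29.
Column 1 needs 105; the known cells sum to 104, so (1,1) = 1.
Column 2 needs 105; the known cells sum to 94, so (5,2) = 11.
From column 4, 105 − (31 + 9 + 3 + 37) gives (1,4) = 25.
Column 5 must total 105; the given cells sum to 92, so (1,5) = 13.
Row 1 needs 105; the known cells sum to 78, so (1,3) = 27.
Row 5: 23 + 11 + 37 + 35 + ? = 105, so (5,3) = -1.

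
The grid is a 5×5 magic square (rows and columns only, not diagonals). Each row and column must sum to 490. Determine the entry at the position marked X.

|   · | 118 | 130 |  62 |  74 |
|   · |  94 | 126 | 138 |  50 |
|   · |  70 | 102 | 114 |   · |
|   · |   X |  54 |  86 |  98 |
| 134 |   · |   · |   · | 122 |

142

The remaining cell in row 1 is (1,1) = 490 − 384 = 106.
Row 2 must total 490; the given cells sum to 408, so (2,1) = 82.
Column 3 must total 490; the given cells sum to 412, so (5,3) = 78.
Column 4 must total 490; the given cells sum to 400, so (5,4) = 90.
Column 5 needs 490; the known cells sum to 344, so (3,5) = 146.
Row 3 needs 490; the known cells sum to 432, so (3,1) = 58.
Using row 5: 134 + 78 + 90 + 122 + ? → (5,2) = 490 − 424 = 66.
Column 1: 106 + 82 + 58 + 134 + ? = 490, so (4,1) = 110.
Column 2 needs 490; the known cells sum to 348, so (4,2) = 142.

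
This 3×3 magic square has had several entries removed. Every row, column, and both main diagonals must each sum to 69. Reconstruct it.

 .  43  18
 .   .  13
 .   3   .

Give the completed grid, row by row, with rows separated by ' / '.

8 43 18 / 33 23 13 / 28 3 38

Row 1 must total 69; the given cells sum to 61, so (1,1) = 8.
The remaining cell in column 2 is (2,2) = 69 − 46 = 23.
The remaining cell in column 3 is (3,3) = 69 − 31 = 38.
Anti-diagonal needs 69; the known cells sum to 41, so (3,1) = 28.
Row 2 must total 69; the given cells sum to 36, so (2,1) = 33.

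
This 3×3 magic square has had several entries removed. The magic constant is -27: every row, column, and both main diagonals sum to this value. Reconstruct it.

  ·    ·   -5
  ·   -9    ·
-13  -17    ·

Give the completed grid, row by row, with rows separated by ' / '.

-21 -1 -5 / 7 -9 -25 / -13 -17 3

Using row 3: -13 + (-17) + ? → (3,3) = -27 − (-30) = 3.
From column 2, -27 − (-9 + (-17)) gives (1,2) = -1.
From column 3, -27 − (-5 + 3) gives (2,3) = -25.
Main diagonal must total -27; the given cells sum to -6, so (1,1) = -21.
Using row 2: -9 + (-25) + ? → (2,1) = -27 − (-34) = 7.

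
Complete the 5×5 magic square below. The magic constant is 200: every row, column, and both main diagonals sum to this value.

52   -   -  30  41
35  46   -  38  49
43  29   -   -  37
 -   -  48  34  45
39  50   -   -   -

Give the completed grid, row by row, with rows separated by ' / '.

Row 2: 35 + 46 + 38 + 49 + ? = 200, so (2,3) = 32.
Column 1: 52 + 35 + 43 + 39 + ? = 200, so (4,1) = 31.
Column 5: 41 + 49 + 37 + 45 + ? = 200, so (5,5) = 28.
Main diagonal needs 200; the known cells sum to 160, so (3,3) = 40.
Using anti-diagonal: 41 + 38 + 40 + 39 + ? → (4,2) = 200 − 158 = 42.
Row 3 must total 200; the given cells sum to 149, so (3,4) = 51.
Column 2: 46 + 29 + 42 + 50 + ? = 200, so (1,2) = 33.
From column 4, 200 − (30 + 38 + 51 + 34) gives (5,4) = 47.
Using row 1: 52 + 33 + 30 + 41 + ? → (1,3) = 200 − 156 = 44.
Row 5 must total 200; the given cells sum to 164, so (5,3) = 36.

52 33 44 30 41 / 35 46 32 38 49 / 43 29 40 51 37 / 31 42 48 34 45 / 39 50 36 47 28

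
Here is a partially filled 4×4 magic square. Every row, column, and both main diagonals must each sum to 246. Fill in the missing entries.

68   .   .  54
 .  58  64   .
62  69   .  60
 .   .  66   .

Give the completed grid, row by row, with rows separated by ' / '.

Using row 3: 62 + 69 + 60 + ? → (3,3) = 246 − 191 = 55.
Column 3: 64 + 55 + 66 + ? = 246, so (1,3) = 61.
From main diagonal, 246 − (68 + 58 + 55) gives (4,4) = 65.
From anti-diagonal, 246 − (54 + 64 + 69) gives (4,1) = 59.
Row 1 must total 246; the given cells sum to 183, so (1,2) = 63.
The remaining cell in row 4 is (4,2) = 246 − 190 = 56.
Using column 1: 68 + 62 + 59 + ? → (2,1) = 246 − 189 = 57.
Column 4: 54 + 60 + 65 + ? = 246, so (2,4) = 67.

68 63 61 54 / 57 58 64 67 / 62 69 55 60 / 59 56 66 65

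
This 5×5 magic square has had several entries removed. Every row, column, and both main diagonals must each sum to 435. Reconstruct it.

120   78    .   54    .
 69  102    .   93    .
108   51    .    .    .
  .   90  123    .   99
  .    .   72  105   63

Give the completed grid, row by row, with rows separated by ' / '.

From column 2, 435 − (78 + 102 + 51 + 90) gives (5,2) = 114.
The remaining cell in row 5 is (5,1) = 435 − 354 = 81.
Using column 1: 120 + 69 + 108 + 81 + ? → (4,1) = 435 − 378 = 57.
The remaining cell in row 4 is (4,4) = 435 − 369 = 66.
Column 4: 54 + 93 + 66 + 105 + ? = 435, so (3,4) = 117.
Main diagonal: 120 + 102 + 66 + 63 + ? = 435, so (3,3) = 84.
The remaining cell in anti-diagonal is (1,5) = 435 − 348 = 87.
Row 1: 120 + 78 + 54 + 87 + ? = 435, so (1,3) = 96.
From row 3, 435 − (108 + 51 + 84 + 117) gives (3,5) = 75.
From column 3, 435 − (96 + 84 + 123 + 72) gives (2,3) = 60.
The remaining cell in column 5 is (2,5) = 435 − 324 = 111.

120 78 96 54 87 / 69 102 60 93 111 / 108 51 84 117 75 / 57 90 123 66 99 / 81 114 72 105 63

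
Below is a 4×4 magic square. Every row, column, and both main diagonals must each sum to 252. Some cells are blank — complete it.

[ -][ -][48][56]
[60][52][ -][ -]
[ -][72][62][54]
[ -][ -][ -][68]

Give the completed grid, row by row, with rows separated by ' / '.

70 78 48 56 / 60 52 66 74 / 64 72 62 54 / 58 50 76 68

Using row 3: 72 + 62 + 54 + ? → (3,1) = 252 − 188 = 64.
Column 4 must total 252; the given cells sum to 178, so (2,4) = 74.
The remaining cell in main diagonal is (1,1) = 252 − 182 = 70.
Row 1 needs 252; the known cells sum to 174, so (1,2) = 78.
Row 2: 60 + 52 + 74 + ? = 252, so (2,3) = 66.
Using column 1: 70 + 60 + 64 + ? → (4,1) = 252 − 194 = 58.
Using column 2: 78 + 52 + 72 + ? → (4,2) = 252 − 202 = 50.
Column 3 must total 252; the given cells sum to 176, so (4,3) = 76.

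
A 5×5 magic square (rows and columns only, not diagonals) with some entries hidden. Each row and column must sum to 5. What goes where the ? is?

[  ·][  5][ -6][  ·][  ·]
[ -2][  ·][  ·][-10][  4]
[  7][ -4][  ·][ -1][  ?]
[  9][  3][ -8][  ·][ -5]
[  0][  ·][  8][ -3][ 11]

-7

Using row 4: 9 + 3 + (-8) + (-5) + ? → (4,4) = 5 − (-1) = 6.
From row 5, 5 − (0 + 8 + (-3) + 11) gives (5,2) = -11.
Column 1 must total 5; the given cells sum to 14, so (1,1) = -9.
From column 2, 5 − (5 + (-4) + 3 + (-11)) gives (2,2) = 12.
The remaining cell in column 4 is (1,4) = 5 − (-8) = 13.
From row 1, 5 − (-9 + 5 + (-6) + 13) gives (1,5) = 2.
Row 2 must total 5; the given cells sum to 4, so (2,3) = 1.
Column 3: -6 + 1 + (-8) + 8 + ? = 5, so (3,3) = 10.
Column 5: 2 + 4 + (-5) + 11 + ? = 5, so (3,5) = -7.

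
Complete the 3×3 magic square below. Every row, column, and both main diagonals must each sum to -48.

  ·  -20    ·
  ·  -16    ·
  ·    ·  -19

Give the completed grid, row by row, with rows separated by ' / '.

-13 -20 -15 / -18 -16 -14 / -17 -12 -19

Column 2: -20 + (-16) + ? = -48, so (3,2) = -12.
Using main diagonal: -16 + (-19) + ? → (1,1) = -48 − (-35) = -13.
Row 1: -13 + (-20) + ? = -48, so (1,3) = -15.
The remaining cell in row 3 is (3,1) = -48 − (-31) = -17.
From column 1, -48 − (-13 + (-17)) gives (2,1) = -18.
Column 3 needs -48; the known cells sum to -34, so (2,3) = -14.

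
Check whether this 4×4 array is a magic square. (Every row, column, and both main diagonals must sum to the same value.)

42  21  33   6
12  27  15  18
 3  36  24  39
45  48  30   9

No — column 4 sums to 72 but anti-diagonal sums to 102.

Row 1: 42 + 21 + 33 + 6 = 102.
Row 2: 12 + 27 + 15 + 18 = 72.
Row 3: 3 + 36 + 24 + 39 = 102.
Row 4: 45 + 48 + 30 + 9 = 132.
Column 1: 42 + 12 + 3 + 45 = 102.
Column 2: 21 + 27 + 36 + 48 = 132.
Column 3: 33 + 15 + 24 + 30 = 102.
Column 4: 6 + 18 + 39 + 9 = 72.
Main diagonal: 42 + 27 + 24 + 9 = 102.
Anti-diagonal: 6 + 15 + 36 + 45 = 102.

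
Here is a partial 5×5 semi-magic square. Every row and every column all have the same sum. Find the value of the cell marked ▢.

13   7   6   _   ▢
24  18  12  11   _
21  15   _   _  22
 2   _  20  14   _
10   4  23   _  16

19

Column 1 is complete and sums to 70; that is the magic constant.
The remaining cell in row 2 is (2,5) = 70 − 65 = 5.
Using row 5: 10 + 4 + 23 + 16 + ? → (5,4) = 70 − 53 = 17.
Column 2 needs 70; the known cells sum to 44, so (4,2) = 26.
Column 3 needs 70; the known cells sum to 61, so (3,3) = 9.
The remaining cell in row 3 is (3,4) = 70 − 67 = 3.
Using row 4: 2 + 26 + 20 + 14 + ? → (4,5) = 70 − 62 = 8.
Column 4: 11 + 3 + 14 + 17 + ? = 70, so (1,4) = 25.
The remaining cell in column 5 is (1,5) = 70 − 51 = 19.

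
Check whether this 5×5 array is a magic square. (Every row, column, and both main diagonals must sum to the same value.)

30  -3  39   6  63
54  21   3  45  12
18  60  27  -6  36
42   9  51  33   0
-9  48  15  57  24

Yes

Row 1: 30 + (-3) + 39 + 6 + 63 = 135.
Row 2: 54 + 21 + 3 + 45 + 12 = 135.
Row 3: 18 + 60 + 27 + (-6) + 36 = 135.
Row 4: 42 + 9 + 51 + 33 + 0 = 135.
Row 5: -9 + 48 + 15 + 57 + 24 = 135.
Column 1: 30 + 54 + 18 + 42 + (-9) = 135.
Column 2: -3 + 21 + 60 + 9 + 48 = 135.
Column 3: 39 + 3 + 27 + 51 + 15 = 135.
Column 4: 6 + 45 + (-6) + 33 + 57 = 135.
Column 5: 63 + 12 + 36 + 0 + 24 = 135.
Main diagonal: 30 + 21 + 27 + 33 + 24 = 135.
Anti-diagonal: 63 + 45 + 27 + 9 + (-9) = 135.
All lines sum to 135.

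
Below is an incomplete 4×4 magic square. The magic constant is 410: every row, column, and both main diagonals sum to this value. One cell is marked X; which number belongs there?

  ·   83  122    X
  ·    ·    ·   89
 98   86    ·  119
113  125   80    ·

The remaining cell in row 3 is (3,3) = 410 − 303 = 107.
Row 4 must total 410; the given cells sum to 318, so (4,4) = 92.
The remaining cell in column 2 is (2,2) = 410 − 294 = 116.
Column 3 needs 410; the known cells sum to 309, so (2,3) = 101.
Using column 4: 89 + 119 + 92 + ? → (1,4) = 410 − 300 = 110.

110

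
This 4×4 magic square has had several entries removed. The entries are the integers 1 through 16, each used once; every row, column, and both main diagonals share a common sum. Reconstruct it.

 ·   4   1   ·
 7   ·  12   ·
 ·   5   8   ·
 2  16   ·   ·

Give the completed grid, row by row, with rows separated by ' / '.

The entries are 1 through 16, which sum to 136, so each line sums to 136/4 = 34.
Using column 2: 4 + 5 + 16 + ? → (2,2) = 34 − 25 = 9.
Column 3 must total 34; the given cells sum to 21, so (4,3) = 13.
From anti-diagonal, 34 − (12 + 5 + 2) gives (1,4) = 15.
The remaining cell in row 1 is (1,1) = 34 − 20 = 14.
Row 2: 7 + 9 + 12 + ? = 34, so (2,4) = 6.
Using row 4: 2 + 16 + 13 + ? → (4,4) = 34 − 31 = 3.
Using column 1: 14 + 7 + 2 + ? → (3,1) = 34 − 23 = 11.
Using column 4: 15 + 6 + 3 + ? → (3,4) = 34 − 24 = 10.

14 4 1 15 / 7 9 12 6 / 11 5 8 10 / 2 16 13 3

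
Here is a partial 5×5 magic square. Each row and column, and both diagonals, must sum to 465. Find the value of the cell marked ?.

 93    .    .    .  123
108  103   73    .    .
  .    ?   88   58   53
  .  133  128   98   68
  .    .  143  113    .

Row 4 needs 465; the known cells sum to 427, so (4,1) = 38.
Column 3 needs 465; the known cells sum to 432, so (1,3) = 33.
Main diagonal needs 465; the known cells sum to 382, so (5,5) = 83.
From column 5, 465 − (123 + 53 + 68 + 83) gives (2,5) = 138.
From row 2, 465 − (108 + 103 + 73 + 138) gives (2,4) = 43.
Using column 4: 43 + 58 + 98 + 113 + ? → (1,4) = 465 − 312 = 153.
Using anti-diagonal: 123 + 43 + 88 + 133 + ? → (5,1) = 465 − 387 = 78.
Row 1 must total 465; the given cells sum to 402, so (1,2) = 63.
From row 5, 465 − (78 + 143 + 113 + 83) gives (5,2) = 48.
Column 1 needs 465; the known cells sum to 317, so (3,1) = 148.
From column 2, 465 − (63 + 103 + 133 + 48) gives (3,2) = 118.

118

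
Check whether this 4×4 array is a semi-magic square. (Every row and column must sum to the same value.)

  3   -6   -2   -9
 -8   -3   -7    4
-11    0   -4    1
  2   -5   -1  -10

Row 1: 3 + (-6) + (-2) + (-9) = -14.
Row 2: -8 + (-3) + (-7) + 4 = -14.
Row 3: -11 + 0 + (-4) + 1 = -14.
Row 4: 2 + (-5) + (-1) + (-10) = -14.
Column 1: 3 + (-8) + (-11) + 2 = -14.
Column 2: -6 + (-3) + 0 + (-5) = -14.
Column 3: -2 + (-7) + (-4) + (-1) = -14.
Column 4: -9 + 4 + 1 + (-10) = -14.
All lines sum to -14.

Yes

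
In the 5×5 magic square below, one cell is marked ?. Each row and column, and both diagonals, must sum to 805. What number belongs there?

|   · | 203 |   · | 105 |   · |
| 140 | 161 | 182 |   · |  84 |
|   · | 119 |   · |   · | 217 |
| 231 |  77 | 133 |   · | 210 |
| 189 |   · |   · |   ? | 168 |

112

The remaining cell in row 2 is (2,4) = 805 − 567 = 238.
Row 4 needs 805; the known cells sum to 651, so (4,4) = 154.
Using column 2: 203 + 161 + 119 + 77 + ? → (5,2) = 805 − 560 = 245.
The remaining cell in column 5 is (1,5) = 805 − 679 = 126.
Anti-diagonal needs 805; the known cells sum to 630, so (3,3) = 175.
Main diagonal must total 805; the given cells sum to 658, so (1,1) = 147.
Row 1 needs 805; the known cells sum to 581, so (1,3) = 224.
Column 1 needs 805; the known cells sum to 707, so (3,1) = 98.
Column 3 needs 805; the known cells sum to 714, so (5,3) = 91.
Row 3: 98 + 119 + 175 + 217 + ? = 805, so (3,4) = 196.
Row 5: 189 + 245 + 91 + 168 + ? = 805, so (5,4) = 112.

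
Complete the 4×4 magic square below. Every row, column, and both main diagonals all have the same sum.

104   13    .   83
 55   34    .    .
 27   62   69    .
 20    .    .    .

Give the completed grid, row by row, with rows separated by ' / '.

104 13 6 83 / 55 34 41 76 / 27 62 69 48 / 20 97 90 -1

Column 1 is already complete: 104 + 55 + 27 + 20 = 206, so that is the magic constant.
The remaining cell in row 1 is (1,3) = 206 − 200 = 6.
From row 3, 206 − (27 + 62 + 69) gives (3,4) = 48.
Column 2: 13 + 34 + 62 + ? = 206, so (4,2) = 97.
Main diagonal needs 206; the known cells sum to 207, so (4,4) = -1.
Using anti-diagonal: 83 + 62 + 20 + ? → (2,3) = 206 − 165 = 41.
Row 2: 55 + 34 + 41 + ? = 206, so (2,4) = 76.
The remaining cell in row 4 is (4,3) = 206 − 116 = 90.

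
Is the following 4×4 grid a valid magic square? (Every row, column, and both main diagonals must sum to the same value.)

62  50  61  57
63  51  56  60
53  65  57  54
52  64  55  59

Row 1: 62 + 50 + 61 + 57 = 230.
Row 2: 63 + 51 + 56 + 60 = 230.
Row 3: 53 + 65 + 57 + 54 = 229.
Row 4: 52 + 64 + 55 + 59 = 230.
Column 1: 62 + 63 + 53 + 52 = 230.
Column 2: 50 + 51 + 65 + 64 = 230.
Column 3: 61 + 56 + 57 + 55 = 229.
Column 4: 57 + 60 + 54 + 59 = 230.
Main diagonal: 62 + 51 + 57 + 59 = 229.
Anti-diagonal: 57 + 56 + 65 + 52 = 230.

No — column 2 sums to 230 but row 3 sums to 229.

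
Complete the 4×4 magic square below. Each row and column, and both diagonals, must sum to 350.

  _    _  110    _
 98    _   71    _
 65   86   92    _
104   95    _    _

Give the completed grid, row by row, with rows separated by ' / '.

83 68 110 89 / 98 101 71 80 / 65 86 92 107 / 104 95 77 74

Row 3 must total 350; the given cells sum to 243, so (3,4) = 107.
Column 1 needs 350; the known cells sum to 267, so (1,1) = 83.
Column 3 needs 350; the known cells sum to 273, so (4,3) = 77.
Anti-diagonal must total 350; the given cells sum to 261, so (1,4) = 89.
Using row 1: 83 + 110 + 89 + ? → (1,2) = 350 − 282 = 68.
Row 4 needs 350; the known cells sum to 276, so (4,4) = 74.
Column 2: 68 + 86 + 95 + ? = 350, so (2,2) = 101.
Column 4: 89 + 107 + 74 + ? = 350, so (2,4) = 80.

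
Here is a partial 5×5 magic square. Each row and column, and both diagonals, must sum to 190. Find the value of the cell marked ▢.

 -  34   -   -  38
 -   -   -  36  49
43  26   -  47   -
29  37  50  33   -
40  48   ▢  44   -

31

Using row 4: 29 + 37 + 50 + 33 + ? → (4,5) = 190 − 149 = 41.
From column 2, 190 − (34 + 26 + 37 + 48) gives (2,2) = 45.
From column 4, 190 − (36 + 47 + 33 + 44) gives (1,4) = 30.
Anti-diagonal needs 190; the known cells sum to 151, so (3,3) = 39.
Row 3: 43 + 26 + 39 + 47 + ? = 190, so (3,5) = 35.
From column 5, 190 − (38 + 49 + 35 + 41) gives (5,5) = 27.
Main diagonal: 45 + 39 + 33 + 27 + ? = 190, so (1,1) = 46.
Using row 1: 46 + 34 + 30 + 38 + ? → (1,3) = 190 − 148 = 42.
Row 5 must total 190; the given cells sum to 159, so (5,3) = 31.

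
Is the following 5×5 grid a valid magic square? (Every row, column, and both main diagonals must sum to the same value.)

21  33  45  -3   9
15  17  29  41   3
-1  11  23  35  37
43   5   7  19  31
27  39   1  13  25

Row 1: 21 + 33 + 45 + (-3) + 9 = 105.
Row 2: 15 + 17 + 29 + 41 + 3 = 105.
Row 3: -1 + 11 + 23 + 35 + 37 = 105.
Row 4: 43 + 5 + 7 + 19 + 31 = 105.
Row 5: 27 + 39 + 1 + 13 + 25 = 105.
Column 1: 21 + 15 + (-1) + 43 + 27 = 105.
Column 2: 33 + 17 + 11 + 5 + 39 = 105.
Column 3: 45 + 29 + 23 + 7 + 1 = 105.
Column 4: -3 + 41 + 35 + 19 + 13 = 105.
Column 5: 9 + 3 + 37 + 31 + 25 = 105.
Main diagonal: 21 + 17 + 23 + 19 + 25 = 105.
Anti-diagonal: 9 + 41 + 23 + 5 + 27 = 105.
All lines sum to 105.

Yes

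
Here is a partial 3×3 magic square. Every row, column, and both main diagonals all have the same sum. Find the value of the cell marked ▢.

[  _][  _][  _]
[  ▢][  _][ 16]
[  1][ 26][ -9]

Row 3 is complete and sums to 18; that is the magic constant.
The remaining cell in column 3 is (1,3) = 18 − 7 = 11.
From anti-diagonal, 18 − (11 + 1) gives (2,2) = 6.
Row 2 needs 18; the known cells sum to 22, so (2,1) = -4.

-4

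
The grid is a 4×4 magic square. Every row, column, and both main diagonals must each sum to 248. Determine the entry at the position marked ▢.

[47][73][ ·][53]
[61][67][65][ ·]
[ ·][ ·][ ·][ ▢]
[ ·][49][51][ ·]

From row 1, 248 − (47 + 73 + 53) gives (1,3) = 75.
From row 2, 248 − (61 + 67 + 65) gives (2,4) = 55.
The remaining cell in column 2 is (3,2) = 248 − 189 = 59.
Using column 3: 75 + 65 + 51 + ? → (3,3) = 248 − 191 = 57.
Main diagonal must total 248; the given cells sum to 171, so (4,4) = 77.
Using anti-diagonal: 53 + 65 + 59 + ? → (4,1) = 248 − 177 = 71.
Column 1 must total 248; the given cells sum to 179, so (3,1) = 69.
Column 4 needs 248; the known cells sum to 185, so (3,4) = 63.

63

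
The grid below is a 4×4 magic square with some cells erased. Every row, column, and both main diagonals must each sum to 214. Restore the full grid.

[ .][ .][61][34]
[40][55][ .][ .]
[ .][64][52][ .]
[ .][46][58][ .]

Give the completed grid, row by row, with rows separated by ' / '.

70 49 61 34 / 40 55 43 76 / 31 64 52 67 / 73 46 58 37

Column 2 must total 214; the given cells sum to 165, so (1,2) = 49.
Column 3 must total 214; the given cells sum to 171, so (2,3) = 43.
Using anti-diagonal: 34 + 43 + 64 + ? → (4,1) = 214 − 141 = 73.
Row 1: 49 + 61 + 34 + ? = 214, so (1,1) = 70.
From row 2, 214 − (40 + 55 + 43) gives (2,4) = 76.
Using row 4: 73 + 46 + 58 + ? → (4,4) = 214 − 177 = 37.
Column 1 needs 214; the known cells sum to 183, so (3,1) = 31.
Column 4 must total 214; the given cells sum to 147, so (3,4) = 67.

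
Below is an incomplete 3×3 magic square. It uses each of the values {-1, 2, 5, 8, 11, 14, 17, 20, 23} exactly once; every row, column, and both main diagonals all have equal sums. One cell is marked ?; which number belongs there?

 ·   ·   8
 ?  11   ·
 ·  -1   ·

17

The 9 entries sum to 99, so each line sums to 99/3 = 33.
Column 2 needs 33; the known cells sum to 10, so (1,2) = 23.
Using anti-diagonal: 8 + 11 + ? → (3,1) = 33 − 19 = 14.
From row 1, 33 − (23 + 8) gives (1,1) = 2.
The remaining cell in row 3 is (3,3) = 33 − 13 = 20.
Column 1 must total 33; the given cells sum to 16, so (2,1) = 17.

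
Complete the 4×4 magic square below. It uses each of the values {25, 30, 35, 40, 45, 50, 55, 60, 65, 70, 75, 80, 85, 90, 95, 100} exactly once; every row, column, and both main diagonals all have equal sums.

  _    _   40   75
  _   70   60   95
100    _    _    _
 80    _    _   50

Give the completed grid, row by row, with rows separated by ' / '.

The 16 entries sum to 1000, so each line sums to 1000/4 = 250.
From row 2, 250 − (70 + 60 + 95) gives (2,1) = 25.
Column 1: 25 + 100 + 80 + ? = 250, so (1,1) = 45.
Column 4 must total 250; the given cells sum to 220, so (3,4) = 30.
Using main diagonal: 45 + 70 + 50 + ? → (3,3) = 250 − 165 = 85.
Anti-diagonal must total 250; the given cells sum to 215, so (3,2) = 35.
Row 1 must total 250; the given cells sum to 160, so (1,2) = 90.
Column 2: 90 + 70 + 35 + ? = 250, so (4,2) = 55.
From column 3, 250 − (40 + 60 + 85) gives (4,3) = 65.

45 90 40 75 / 25 70 60 95 / 100 35 85 30 / 80 55 65 50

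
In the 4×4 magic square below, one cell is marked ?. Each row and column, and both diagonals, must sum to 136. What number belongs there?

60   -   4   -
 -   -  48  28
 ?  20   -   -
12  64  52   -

40

Row 4: 12 + 64 + 52 + ? = 136, so (4,4) = 8.
Column 3: 4 + 48 + 52 + ? = 136, so (3,3) = 32.
Main diagonal must total 136; the given cells sum to 100, so (2,2) = 36.
The remaining cell in anti-diagonal is (1,4) = 136 − 80 = 56.
Using row 1: 60 + 4 + 56 + ? → (1,2) = 136 − 120 = 16.
Row 2 must total 136; the given cells sum to 112, so (2,1) = 24.
Column 1 needs 136; the known cells sum to 96, so (3,1) = 40.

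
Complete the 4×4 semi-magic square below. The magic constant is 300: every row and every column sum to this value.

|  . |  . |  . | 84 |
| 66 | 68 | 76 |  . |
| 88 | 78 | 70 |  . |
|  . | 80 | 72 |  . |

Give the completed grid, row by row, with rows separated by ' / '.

60 74 82 84 / 66 68 76 90 / 88 78 70 64 / 86 80 72 62

Using row 2: 66 + 68 + 76 + ? → (2,4) = 300 − 210 = 90.
Using row 3: 88 + 78 + 70 + ? → (3,4) = 300 − 236 = 64.
Using column 2: 68 + 78 + 80 + ? → (1,2) = 300 − 226 = 74.
From column 3, 300 − (76 + 70 + 72) gives (1,3) = 82.
Column 4 must total 300; the given cells sum to 238, so (4,4) = 62.
Row 1 must total 300; the given cells sum to 240, so (1,1) = 60.
Row 4 must total 300; the given cells sum to 214, so (4,1) = 86.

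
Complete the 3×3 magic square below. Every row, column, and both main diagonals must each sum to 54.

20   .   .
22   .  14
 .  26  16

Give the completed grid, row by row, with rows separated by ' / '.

20 10 24 / 22 18 14 / 12 26 16

Row 2: 22 + 14 + ? = 54, so (2,2) = 18.
The remaining cell in row 3 is (3,1) = 54 − 42 = 12.
Column 2: 18 + 26 + ? = 54, so (1,2) = 10.
Using column 3: 14 + 16 + ? → (1,3) = 54 − 30 = 24.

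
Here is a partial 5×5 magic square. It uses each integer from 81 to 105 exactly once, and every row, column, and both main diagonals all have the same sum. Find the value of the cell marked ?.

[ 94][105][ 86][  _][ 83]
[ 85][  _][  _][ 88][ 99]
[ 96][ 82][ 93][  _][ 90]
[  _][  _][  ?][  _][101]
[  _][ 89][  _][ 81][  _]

84

The entries are 81 through 105, which sum to 2325, so each line sums to 2325/5 = 465.
Row 1 must total 465; the given cells sum to 368, so (1,4) = 97.
Row 3 needs 465; the known cells sum to 361, so (3,4) = 104.
Using column 4: 97 + 88 + 104 + 81 + ? → (4,4) = 465 − 370 = 95.
Column 5 must total 465; the given cells sum to 373, so (5,5) = 92.
Main diagonal must total 465; the given cells sum to 374, so (2,2) = 91.
From row 2, 465 − (85 + 91 + 88 + 99) gives (2,3) = 102.
Using column 2: 105 + 91 + 82 + 89 + ? → (4,2) = 465 − 367 = 98.
Anti-diagonal must total 465; the given cells sum to 362, so (5,1) = 103.
The remaining cell in row 5 is (5,3) = 465 − 365 = 100.
Column 1 needs 465; the known cells sum to 378, so (4,1) = 87.
Column 3: 86 + 102 + 93 + 100 + ? = 465, so (4,3) = 84.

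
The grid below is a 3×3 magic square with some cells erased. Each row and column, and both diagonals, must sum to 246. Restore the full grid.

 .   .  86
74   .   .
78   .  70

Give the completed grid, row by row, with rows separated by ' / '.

94 66 86 / 74 82 90 / 78 98 70

From row 3, 246 − (78 + 70) gives (3,2) = 98.
From column 1, 246 − (74 + 78) gives (1,1) = 94.
Column 3 must total 246; the given cells sum to 156, so (2,3) = 90.
Main diagonal needs 246; the known cells sum to 164, so (2,2) = 82.
Row 1 needs 246; the known cells sum to 180, so (1,2) = 66.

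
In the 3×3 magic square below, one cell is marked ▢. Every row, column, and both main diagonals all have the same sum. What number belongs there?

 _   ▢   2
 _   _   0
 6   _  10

12

Column 3 is complete and sums to 12; that is the magic constant.
Row 3 needs 12; the known cells sum to 16, so (3,2) = -4.
Anti-diagonal needs 12; the known cells sum to 8, so (2,2) = 4.
Using row 2: 4 + 0 + ? → (2,1) = 12 − 4 = 8.
Column 1 must total 12; the given cells sum to 14, so (1,1) = -2.
The remaining cell in column 2 is (1,2) = 12 − 0 = 12.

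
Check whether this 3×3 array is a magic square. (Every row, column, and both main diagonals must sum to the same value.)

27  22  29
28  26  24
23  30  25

Row 1: 27 + 22 + 29 = 78.
Row 2: 28 + 26 + 24 = 78.
Row 3: 23 + 30 + 25 = 78.
Column 1: 27 + 28 + 23 = 78.
Column 2: 22 + 26 + 30 = 78.
Column 3: 29 + 24 + 25 = 78.
Main diagonal: 27 + 26 + 25 = 78.
Anti-diagonal: 29 + 26 + 23 = 78.
All lines sum to 78.

Yes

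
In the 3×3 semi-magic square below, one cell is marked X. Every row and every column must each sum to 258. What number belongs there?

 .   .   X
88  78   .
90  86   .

Row 2 must total 258; the given cells sum to 166, so (2,3) = 92.
From row 3, 258 − (90 + 86) gives (3,3) = 82.
Using column 1: 88 + 90 + ? → (1,1) = 258 − 178 = 80.
The remaining cell in column 2 is (1,2) = 258 − 164 = 94.
Column 3: 92 + 82 + ? = 258, so (1,3) = 84.

84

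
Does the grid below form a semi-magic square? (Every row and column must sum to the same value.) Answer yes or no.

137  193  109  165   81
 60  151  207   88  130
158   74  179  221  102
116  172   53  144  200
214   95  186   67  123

Row 1: 137 + 193 + 109 + 165 + 81 = 685.
Row 2: 60 + 151 + 207 + 88 + 130 = 636.
Row 3: 158 + 74 + 179 + 221 + 102 = 734.
Row 4: 116 + 172 + 53 + 144 + 200 = 685.
Row 5: 214 + 95 + 186 + 67 + 123 = 685.
Column 1: 137 + 60 + 158 + 116 + 214 = 685.
Column 2: 193 + 151 + 74 + 172 + 95 = 685.
Column 3: 109 + 207 + 179 + 53 + 186 = 734.
Column 4: 165 + 88 + 221 + 144 + 67 = 685.
Column 5: 81 + 130 + 102 + 200 + 123 = 636.

No — column 2 sums to 685 but row 3 sums to 734.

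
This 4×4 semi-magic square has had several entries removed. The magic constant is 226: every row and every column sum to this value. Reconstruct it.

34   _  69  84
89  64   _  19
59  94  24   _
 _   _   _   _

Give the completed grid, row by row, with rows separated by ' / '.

Row 1 needs 226; the known cells sum to 187, so (1,2) = 39.
Row 2 must total 226; the given cells sum to 172, so (2,3) = 54.
Row 3: 59 + 94 + 24 + ? = 226, so (3,4) = 49.
Column 1 needs 226; the known cells sum to 182, so (4,1) = 44.
Column 2: 39 + 64 + 94 + ? = 226, so (4,2) = 29.
Using column 3: 69 + 54 + 24 + ? → (4,3) = 226 − 147 = 79.
Column 4: 84 + 19 + 49 + ? = 226, so (4,4) = 74.

34 39 69 84 / 89 64 54 19 / 59 94 24 49 / 44 29 79 74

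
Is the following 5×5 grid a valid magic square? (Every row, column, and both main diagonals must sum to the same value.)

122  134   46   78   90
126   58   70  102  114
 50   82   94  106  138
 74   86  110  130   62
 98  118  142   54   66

Row 1: 122 + 134 + 46 + 78 + 90 = 470.
Row 2: 126 + 58 + 70 + 102 + 114 = 470.
Row 3: 50 + 82 + 94 + 106 + 138 = 470.
Row 4: 74 + 86 + 110 + 130 + 62 = 462.
Row 5: 98 + 118 + 142 + 54 + 66 = 478.
Column 1: 122 + 126 + 50 + 74 + 98 = 470.
Column 2: 134 + 58 + 82 + 86 + 118 = 478.
Column 3: 46 + 70 + 94 + 110 + 142 = 462.
Column 4: 78 + 102 + 106 + 130 + 54 = 470.
Column 5: 90 + 114 + 138 + 62 + 66 = 470.
Main diagonal: 122 + 58 + 94 + 130 + 66 = 470.
Anti-diagonal: 90 + 102 + 94 + 86 + 98 = 470.

No — row 4 sums to 462 but row 5 sums to 478.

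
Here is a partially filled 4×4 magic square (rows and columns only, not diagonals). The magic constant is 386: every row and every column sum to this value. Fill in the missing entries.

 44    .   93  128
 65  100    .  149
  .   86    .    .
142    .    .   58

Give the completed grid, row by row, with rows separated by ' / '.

44 121 93 128 / 65 100 72 149 / 135 86 114 51 / 142 79 107 58

From row 1, 386 − (44 + 93 + 128) gives (1,2) = 121.
Row 2: 65 + 100 + 149 + ? = 386, so (2,3) = 72.
From column 1, 386 − (44 + 65 + 142) gives (3,1) = 135.
From column 2, 386 − (121 + 100 + 86) gives (4,2) = 79.
From column 4, 386 − (128 + 149 + 58) gives (3,4) = 51.
From row 3, 386 − (135 + 86 + 51) gives (3,3) = 114.
Using row 4: 142 + 79 + 58 + ? → (4,3) = 386 − 279 = 107.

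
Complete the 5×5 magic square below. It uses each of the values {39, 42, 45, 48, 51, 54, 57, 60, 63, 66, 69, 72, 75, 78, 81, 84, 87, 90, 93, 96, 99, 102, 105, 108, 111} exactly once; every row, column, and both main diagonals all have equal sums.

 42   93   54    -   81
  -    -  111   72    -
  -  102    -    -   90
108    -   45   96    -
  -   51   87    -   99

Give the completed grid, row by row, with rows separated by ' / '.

42 93 54 105 81 / 84 60 111 72 48 / 66 102 78 39 90 / 108 69 45 96 57 / 75 51 87 63 99

The 25 entries sum to 1875, so each line sums to 1875/5 = 375.
From row 1, 375 − (42 + 93 + 54 + 81) gives (1,4) = 105.
Column 3: 54 + 111 + 45 + 87 + ? = 375, so (3,3) = 78.
Using main diagonal: 42 + 78 + 96 + 99 + ? → (2,2) = 375 − 315 = 60.
Column 2 must total 375; the given cells sum to 306, so (4,2) = 69.
From anti-diagonal, 375 − (81 + 72 + 78 + 69) gives (5,1) = 75.
Row 4 must total 375; the given cells sum to 318, so (4,5) = 57.
Row 5: 75 + 51 + 87 + 99 + ? = 375, so (5,4) = 63.
Column 4 needs 375; the known cells sum to 336, so (3,4) = 39.
Column 5 must total 375; the given cells sum to 327, so (2,5) = 48.
Using row 2: 60 + 111 + 72 + 48 + ? → (2,1) = 375 − 291 = 84.
Using row 3: 102 + 78 + 39 + 90 + ? → (3,1) = 375 − 309 = 66.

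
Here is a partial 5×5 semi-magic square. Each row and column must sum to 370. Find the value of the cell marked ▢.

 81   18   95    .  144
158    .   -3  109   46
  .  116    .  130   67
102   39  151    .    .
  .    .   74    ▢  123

Row 1 must total 370; the given cells sum to 338, so (1,4) = 32.
Row 2 must total 370; the given cells sum to 310, so (2,2) = 60.
Column 2: 18 + 60 + 116 + 39 + ? = 370, so (5,2) = 137.
Using column 3: 95 + (-3) + 151 + 74 + ? → (3,3) = 370 − 317 = 53.
Column 5 must total 370; the given cells sum to 380, so (4,5) = -10.
Using row 3: 116 + 53 + 130 + 67 + ? → (3,1) = 370 − 366 = 4.
Row 4 must total 370; the given cells sum to 282, so (4,4) = 88.
From column 1, 370 − (81 + 158 + 4 + 102) gives (5,1) = 25.
Column 4 must total 370; the given cells sum to 359, so (5,4) = 11.

11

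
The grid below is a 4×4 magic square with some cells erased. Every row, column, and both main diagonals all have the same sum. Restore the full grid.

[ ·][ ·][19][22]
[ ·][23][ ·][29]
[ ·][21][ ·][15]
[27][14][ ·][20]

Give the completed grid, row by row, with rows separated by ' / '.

17 28 19 22 / 18 23 16 29 / 24 21 26 15 / 27 14 25 20

Column 4 is already complete: 22 + 29 + 15 + 20 = 86, so that is the magic constant.
Row 4 must total 86; the given cells sum to 61, so (4,3) = 25.
The remaining cell in column 2 is (1,2) = 86 − 58 = 28.
Using anti-diagonal: 22 + 21 + 27 + ? → (2,3) = 86 − 70 = 16.
Using row 1: 28 + 19 + 22 + ? → (1,1) = 86 − 69 = 17.
From row 2, 86 − (23 + 16 + 29) gives (2,1) = 18.
Column 1: 17 + 18 + 27 + ? = 86, so (3,1) = 24.
From column 3, 86 − (19 + 16 + 25) gives (3,3) = 26.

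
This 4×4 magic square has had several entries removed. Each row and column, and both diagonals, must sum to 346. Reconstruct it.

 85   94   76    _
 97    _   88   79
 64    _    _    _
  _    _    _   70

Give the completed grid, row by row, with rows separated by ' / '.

85 94 76 91 / 97 82 88 79 / 64 67 109 106 / 100 103 73 70

Row 1: 85 + 94 + 76 + ? = 346, so (1,4) = 91.
Using row 2: 97 + 88 + 79 + ? → (2,2) = 346 − 264 = 82.
Using column 1: 85 + 97 + 64 + ? → (4,1) = 346 − 246 = 100.
Column 4: 91 + 79 + 70 + ? = 346, so (3,4) = 106.
The remaining cell in main diagonal is (3,3) = 346 − 237 = 109.
The remaining cell in anti-diagonal is (3,2) = 346 − 279 = 67.
The remaining cell in column 2 is (4,2) = 346 − 243 = 103.
Column 3: 76 + 88 + 109 + ? = 346, so (4,3) = 73.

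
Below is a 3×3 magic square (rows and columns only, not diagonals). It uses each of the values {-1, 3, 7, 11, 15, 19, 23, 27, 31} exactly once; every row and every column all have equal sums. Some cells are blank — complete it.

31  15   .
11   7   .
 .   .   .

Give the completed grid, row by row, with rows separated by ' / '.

31 15 -1 / 11 7 27 / 3 23 19

The 9 entries sum to 135, so each line sums to 135/3 = 45.
Using row 1: 31 + 15 + ? → (1,3) = 45 − 46 = -1.
Row 2 needs 45; the known cells sum to 18, so (2,3) = 27.
Column 1 needs 45; the known cells sum to 42, so (3,1) = 3.
Column 2: 15 + 7 + ? = 45, so (3,2) = 23.
Column 3 needs 45; the known cells sum to 26, so (3,3) = 19.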